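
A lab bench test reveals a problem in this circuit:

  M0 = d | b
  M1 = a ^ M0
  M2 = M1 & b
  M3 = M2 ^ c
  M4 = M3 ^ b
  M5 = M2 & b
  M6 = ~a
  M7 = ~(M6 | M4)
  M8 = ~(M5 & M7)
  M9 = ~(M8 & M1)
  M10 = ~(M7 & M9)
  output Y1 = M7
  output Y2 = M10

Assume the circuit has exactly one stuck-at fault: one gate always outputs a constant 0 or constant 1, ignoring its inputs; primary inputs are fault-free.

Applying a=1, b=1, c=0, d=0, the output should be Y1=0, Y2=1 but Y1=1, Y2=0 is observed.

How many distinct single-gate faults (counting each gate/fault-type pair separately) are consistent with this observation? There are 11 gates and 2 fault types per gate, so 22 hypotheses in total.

6

Fault-free: M0=1, M1=0, M2=0, M3=0, M4=1, M5=0, M6=0, M7=0, M8=1, M9=1, M10=1 → Y1=0, Y2=1. Observed Y1=1, Y2=0.
  M0: stuck-at-0 ✓; others ✗
  M1: stuck-at-1 ✓; others ✗
  M2: stuck-at-1 ✓; others ✗
  M3: stuck-at-1 ✓; others ✗
  M4: stuck-at-0 ✓; others ✗
  M5: none of the 2 fault types match ✗
  M6: none of the 2 fault types match ✗
  M7: stuck-at-1 ✓; others ✗
  M8: none of the 2 fault types match ✗
  M9: none of the 2 fault types match ✗
  M10: none of the 2 fault types match ✗
Consistent faults: {M0 stuck-at-0, M1 stuck-at-1, M2 stuck-at-1, M3 stuck-at-1, M4 stuck-at-0, M7 stuck-at-1} — 6 in all.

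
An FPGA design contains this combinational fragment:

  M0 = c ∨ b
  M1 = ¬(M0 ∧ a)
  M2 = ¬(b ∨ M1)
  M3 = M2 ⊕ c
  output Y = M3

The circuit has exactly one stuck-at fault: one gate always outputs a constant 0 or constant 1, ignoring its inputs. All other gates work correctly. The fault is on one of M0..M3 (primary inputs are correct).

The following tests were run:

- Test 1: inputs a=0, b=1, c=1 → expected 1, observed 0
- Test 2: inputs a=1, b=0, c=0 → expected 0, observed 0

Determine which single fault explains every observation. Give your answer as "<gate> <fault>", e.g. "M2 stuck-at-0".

M3 stuck-at-0

Fault-free values for test 1 (a=0, b=1, c=1): M0=1, M1=1, M2=0, M3=1, giving Y=1. Observed 0.
Test 1: faults giving observed 0 are {M2 stuck-at-1, M3 stuck-at-0}.
Test 2 (a=1, b=0, c=0): fault-free M0=0, M1=1, M2=0, M3=0 → 0; observed 0. Eliminates M2 stuck-at-1.
Only M3 stuck-at-0 is consistent with every test.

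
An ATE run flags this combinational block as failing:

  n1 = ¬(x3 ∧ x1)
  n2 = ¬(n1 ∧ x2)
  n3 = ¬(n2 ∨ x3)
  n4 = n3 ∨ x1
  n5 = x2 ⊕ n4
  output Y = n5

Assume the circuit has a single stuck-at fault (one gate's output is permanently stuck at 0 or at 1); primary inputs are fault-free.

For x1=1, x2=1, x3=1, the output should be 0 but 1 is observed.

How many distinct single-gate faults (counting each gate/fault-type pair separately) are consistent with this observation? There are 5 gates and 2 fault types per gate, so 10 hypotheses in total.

2

Fault-free: n1=0, n2=1, n3=0, n4=1, n5=0 → 0. Observed 1.
  n1 stuck-at-0: output 0 ✗
  n1 stuck-at-1: output 0 ✗
  n2 stuck-at-0: output 0 ✗
  n2 stuck-at-1: output 0 ✗
  n3 stuck-at-0: output 0 ✗
  n3 stuck-at-1: output 0 ✗
  n4 stuck-at-0: output 1 ✓
  n4 stuck-at-1: output 0 ✗
  n5 stuck-at-0: output 0 ✗
  n5 stuck-at-1: output 1 ✓
Consistent faults: {n4 stuck-at-0, n5 stuck-at-1} — 2 in all.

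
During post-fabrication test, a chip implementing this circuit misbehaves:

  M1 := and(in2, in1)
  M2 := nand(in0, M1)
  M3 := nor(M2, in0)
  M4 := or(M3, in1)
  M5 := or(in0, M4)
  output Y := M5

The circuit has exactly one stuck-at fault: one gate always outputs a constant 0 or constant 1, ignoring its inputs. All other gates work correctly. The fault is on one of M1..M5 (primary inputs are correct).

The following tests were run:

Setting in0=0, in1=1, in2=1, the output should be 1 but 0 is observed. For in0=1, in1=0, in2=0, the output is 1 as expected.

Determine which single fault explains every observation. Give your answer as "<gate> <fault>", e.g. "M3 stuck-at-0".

Fault-free values for test 1 (in0=0, in1=1, in2=1): M1=1, M2=1, M3=0, M4=1, M5=1, giving Y=1. Observed 0.
Test 1: faults giving observed 0 are {M4 stuck-at-0, M5 stuck-at-0}.
Test 2 (in0=1, in1=0, in2=0): fault-free M1=0, M2=1, M3=0, M4=0, M5=1 → 1; observed 1. Eliminates M5 stuck-at-0.
Only M4 stuck-at-0 is consistent with every test.

M4 stuck-at-0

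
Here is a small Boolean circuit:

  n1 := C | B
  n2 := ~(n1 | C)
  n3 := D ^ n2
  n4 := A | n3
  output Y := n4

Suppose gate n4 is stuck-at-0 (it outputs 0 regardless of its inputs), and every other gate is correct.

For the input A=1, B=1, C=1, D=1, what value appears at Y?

0

Propagate with n4 forced: n1=1, n2=0, n3=1, n4=0 [stuck-at-0].
So Y = 0. (Without the fault it would be 1.)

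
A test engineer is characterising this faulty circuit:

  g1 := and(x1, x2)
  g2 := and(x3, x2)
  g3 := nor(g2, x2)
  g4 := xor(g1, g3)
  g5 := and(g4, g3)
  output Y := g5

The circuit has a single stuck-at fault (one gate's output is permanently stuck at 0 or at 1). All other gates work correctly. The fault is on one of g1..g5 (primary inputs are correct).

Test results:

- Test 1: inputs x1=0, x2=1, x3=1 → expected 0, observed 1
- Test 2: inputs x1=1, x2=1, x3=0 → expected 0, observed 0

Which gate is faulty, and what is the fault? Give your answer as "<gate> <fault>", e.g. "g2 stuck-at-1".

g3 stuck-at-1

Fault-free values for test 1 (x1=0, x2=1, x3=1): g1=0, g2=1, g3=0, g4=0, g5=0, giving Y=0. Observed 1.
Test 1: faults giving observed 1 are {g3 stuck-at-1, g5 stuck-at-1}.
Test 2 (x1=1, x2=1, x3=0): fault-free g1=1, g2=0, g3=0, g4=1, g5=0 → 0; observed 0. Eliminates g5 stuck-at-1.
Only g3 stuck-at-1 is consistent with every test.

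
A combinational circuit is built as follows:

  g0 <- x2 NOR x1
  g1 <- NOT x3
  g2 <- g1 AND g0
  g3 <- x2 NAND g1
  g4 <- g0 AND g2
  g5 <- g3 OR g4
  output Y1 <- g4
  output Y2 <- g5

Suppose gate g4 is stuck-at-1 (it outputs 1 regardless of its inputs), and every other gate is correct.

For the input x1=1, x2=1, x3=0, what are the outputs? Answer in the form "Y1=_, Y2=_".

Y1=1, Y2=1

Propagate with g4 forced: g0=0, g1=1, g2=0, g3=0, g4=1 [stuck-at-1], g5=1.
So the outputs are Y1=1, Y2=1. (Without the fault they would be Y1=0, Y2=0.)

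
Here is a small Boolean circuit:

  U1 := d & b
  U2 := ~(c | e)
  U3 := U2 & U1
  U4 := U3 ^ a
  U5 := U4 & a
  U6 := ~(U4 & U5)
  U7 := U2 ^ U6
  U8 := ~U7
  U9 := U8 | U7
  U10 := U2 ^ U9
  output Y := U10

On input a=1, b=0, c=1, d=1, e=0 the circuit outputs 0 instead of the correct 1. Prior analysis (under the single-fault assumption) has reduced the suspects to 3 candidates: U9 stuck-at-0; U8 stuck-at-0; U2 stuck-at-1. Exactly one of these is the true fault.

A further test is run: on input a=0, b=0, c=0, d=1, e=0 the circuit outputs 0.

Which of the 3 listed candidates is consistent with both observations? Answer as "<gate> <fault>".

Evaluate each candidate on input a=0, b=0, c=0, d=1, e=0:
  U9 stuck-at-0: U1=0, U2=1, U3=0, U4=0, U5=0, U6=1, U7=0, U8=1, U9=0 [stuck-at-0], U10=1 → 1 — eliminated
  U8 stuck-at-0: U1=0, U2=1, U3=0, U4=0, U5=0, U6=1, U7=0, U8=0 [stuck-at-0], U9=0, U10=1 → 1 — eliminated
  U2 stuck-at-1: U1=0, U2=1 [stuck-at-1], U3=0, U4=0, U5=0, U6=1, U7=0, U8=1, U9=1, U10=0 → 0 — matches
Only U2 stuck-at-1 reproduces the observed 0.

U2 stuck-at-1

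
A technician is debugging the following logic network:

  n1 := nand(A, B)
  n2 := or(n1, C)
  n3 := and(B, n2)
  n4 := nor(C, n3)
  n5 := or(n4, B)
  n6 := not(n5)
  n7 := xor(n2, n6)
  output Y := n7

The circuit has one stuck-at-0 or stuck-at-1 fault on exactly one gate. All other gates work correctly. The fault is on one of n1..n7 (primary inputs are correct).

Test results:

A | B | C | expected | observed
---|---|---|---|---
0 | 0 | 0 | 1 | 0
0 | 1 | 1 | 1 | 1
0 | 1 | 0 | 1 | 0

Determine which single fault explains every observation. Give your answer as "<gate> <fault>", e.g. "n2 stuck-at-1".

n1 stuck-at-0

Fault-free values for test 1 (A=0, B=0, C=0): n1=1, n2=1, n3=0, n4=1, n5=1, n6=0, n7=1, giving Y=1. Observed 0.
Test 1: faults giving observed 0 are {n1 stuck-at-0, n2 stuck-at-0, n3 stuck-at-1, n4 stuck-at-0, n5 stuck-at-0, n6 stuck-at-1, n7 stuck-at-0}.
Test 2 (A=0, B=1, C=1): fault-free n1=1, n2=1, n3=1, n4=0, n5=1, n6=0, n7=1 → 1; observed 1. Eliminates n2 stuck-at-0, n5 stuck-at-0, n6 stuck-at-1, n7 stuck-at-0.
Test 3 (A=0, B=1, C=0): fault-free n1=1, n2=1, n3=1, n4=0, n5=1, n6=0, n7=1 → 1; observed 0. Eliminates n3 stuck-at-1, n4 stuck-at-0.
Only n1 stuck-at-0 is consistent with every test.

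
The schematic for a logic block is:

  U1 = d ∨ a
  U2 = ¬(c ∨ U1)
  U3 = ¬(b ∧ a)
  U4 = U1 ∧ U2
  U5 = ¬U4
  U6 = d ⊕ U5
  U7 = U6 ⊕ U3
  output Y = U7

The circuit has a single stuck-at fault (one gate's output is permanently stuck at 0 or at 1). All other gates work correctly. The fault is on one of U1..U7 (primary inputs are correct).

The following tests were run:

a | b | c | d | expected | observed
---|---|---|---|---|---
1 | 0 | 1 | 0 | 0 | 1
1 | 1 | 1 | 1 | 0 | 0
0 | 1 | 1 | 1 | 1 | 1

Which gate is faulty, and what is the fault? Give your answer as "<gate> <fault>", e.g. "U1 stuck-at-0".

Fault-free values for test 1 (a=1, b=0, c=1, d=0): U1=1, U2=0, U3=1, U4=0, U5=1, U6=1, U7=0, giving Y=0. Observed 1.
Test 1: faults giving observed 1 are {U2 stuck-at-1, U3 stuck-at-0, U4 stuck-at-1, U5 stuck-at-0, U6 stuck-at-0, U7 stuck-at-1}.
Test 2 (a=1, b=1, c=1, d=1): fault-free U1=1, U2=0, U3=0, U4=0, U5=1, U6=0, U7=0 → 0; observed 0. Eliminates U2 stuck-at-1, U4 stuck-at-1, U5 stuck-at-0, U7 stuck-at-1.
Test 3 (a=0, b=1, c=1, d=1): fault-free U1=1, U2=0, U3=1, U4=0, U5=1, U6=0, U7=1 → 1; observed 1. Eliminates U3 stuck-at-0.
Only U6 stuck-at-0 is consistent with every test.

U6 stuck-at-0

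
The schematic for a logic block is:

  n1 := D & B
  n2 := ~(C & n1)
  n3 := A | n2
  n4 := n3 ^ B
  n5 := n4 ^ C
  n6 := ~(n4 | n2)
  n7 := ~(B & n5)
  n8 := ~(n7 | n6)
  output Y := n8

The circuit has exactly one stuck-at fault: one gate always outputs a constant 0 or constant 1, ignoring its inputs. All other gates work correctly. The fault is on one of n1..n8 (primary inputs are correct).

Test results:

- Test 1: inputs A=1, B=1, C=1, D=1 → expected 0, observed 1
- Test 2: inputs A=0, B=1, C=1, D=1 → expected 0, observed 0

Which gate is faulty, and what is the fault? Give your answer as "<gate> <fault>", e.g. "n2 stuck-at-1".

n6 stuck-at-0

Fault-free values for test 1 (A=1, B=1, C=1, D=1): n1=1, n2=0, n3=1, n4=0, n5=1, n6=1, n7=0, n8=0, giving Y=0. Observed 1.
Test 1: faults giving observed 1 are {n1 stuck-at-0, n2 stuck-at-1, n6 stuck-at-0, n8 stuck-at-1}.
Test 2 (A=0, B=1, C=1, D=1): fault-free n1=1, n2=0, n3=0, n4=1, n5=0, n6=0, n7=1, n8=0 → 0; observed 0. Eliminates n1 stuck-at-0, n2 stuck-at-1, n8 stuck-at-1.
Only n6 stuck-at-0 is consistent with every test.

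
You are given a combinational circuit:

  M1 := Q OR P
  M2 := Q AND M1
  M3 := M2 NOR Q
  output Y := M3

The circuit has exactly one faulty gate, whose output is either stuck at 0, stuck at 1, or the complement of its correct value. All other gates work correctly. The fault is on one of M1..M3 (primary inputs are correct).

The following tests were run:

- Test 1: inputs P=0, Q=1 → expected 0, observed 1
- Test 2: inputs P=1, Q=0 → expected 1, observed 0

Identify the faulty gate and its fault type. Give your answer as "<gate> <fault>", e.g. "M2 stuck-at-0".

Fault-free values for test 1 (P=0, Q=1): M1=1, M2=1, M3=0, giving Y=0. Observed 1.
Test 1: faults giving observed 1 are {M3 stuck-at-1, M3 inverted output}.
Test 2 (P=1, Q=0): fault-free M1=1, M2=0, M3=1 → 1; observed 0. Eliminates M3 stuck-at-1.
Only M3 inverted output is consistent with every test.

M3 inverted output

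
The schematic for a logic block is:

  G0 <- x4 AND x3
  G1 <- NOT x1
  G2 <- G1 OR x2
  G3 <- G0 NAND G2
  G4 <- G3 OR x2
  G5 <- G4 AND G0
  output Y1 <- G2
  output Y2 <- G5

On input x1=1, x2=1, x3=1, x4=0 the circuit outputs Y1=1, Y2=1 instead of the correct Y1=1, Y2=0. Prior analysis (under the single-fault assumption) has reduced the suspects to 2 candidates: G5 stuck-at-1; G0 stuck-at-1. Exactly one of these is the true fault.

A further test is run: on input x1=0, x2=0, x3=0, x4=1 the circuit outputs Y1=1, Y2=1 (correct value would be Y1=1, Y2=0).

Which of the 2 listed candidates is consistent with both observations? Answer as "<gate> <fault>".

G5 stuck-at-1

Evaluate each candidate on input x1=0, x2=0, x3=0, x4=1:
  G5 stuck-at-1: G0=0, G1=1, G2=1, G3=1, G4=1, G5=1 [stuck-at-1] → Y1=1, Y2=1 — matches
  G0 stuck-at-1: G0=1 [stuck-at-1], G1=1, G2=1, G3=0, G4=0, G5=0 → Y1=1, Y2=0 — eliminated
Only G5 stuck-at-1 reproduces the observed Y1=1, Y2=1.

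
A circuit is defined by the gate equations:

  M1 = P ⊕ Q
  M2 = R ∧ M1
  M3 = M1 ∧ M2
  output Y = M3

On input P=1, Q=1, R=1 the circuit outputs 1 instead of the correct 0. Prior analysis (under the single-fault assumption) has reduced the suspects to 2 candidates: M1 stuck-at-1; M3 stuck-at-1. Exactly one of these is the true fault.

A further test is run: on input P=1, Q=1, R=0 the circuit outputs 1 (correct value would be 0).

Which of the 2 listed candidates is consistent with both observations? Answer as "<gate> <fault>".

M3 stuck-at-1

Evaluate each candidate on input P=1, Q=1, R=0:
  M1 stuck-at-1: M1=1 [stuck-at-1], M2=0, M3=0 → 0 — eliminated
  M3 stuck-at-1: M1=0, M2=0, M3=1 [stuck-at-1] → 1 — matches
Only M3 stuck-at-1 reproduces the observed 1.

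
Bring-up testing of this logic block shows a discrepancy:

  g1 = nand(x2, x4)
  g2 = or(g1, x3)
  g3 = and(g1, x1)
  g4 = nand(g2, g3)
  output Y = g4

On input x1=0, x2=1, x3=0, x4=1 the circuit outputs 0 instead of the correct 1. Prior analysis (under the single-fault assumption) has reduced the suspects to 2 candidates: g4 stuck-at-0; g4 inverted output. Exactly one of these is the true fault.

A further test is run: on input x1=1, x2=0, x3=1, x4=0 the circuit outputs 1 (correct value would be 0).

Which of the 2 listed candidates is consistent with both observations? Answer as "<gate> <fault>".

g4 inverted output

Evaluate each candidate on input x1=1, x2=0, x3=1, x4=0:
  g4 stuck-at-0: g1=1, g2=1, g3=1, g4=0 [stuck-at-0] → 0 — eliminated
  g4 inverted output: g1=1, g2=1, g3=1, g4=1 [inverted output] → 1 — matches
Only g4 inverted output reproduces the observed 1.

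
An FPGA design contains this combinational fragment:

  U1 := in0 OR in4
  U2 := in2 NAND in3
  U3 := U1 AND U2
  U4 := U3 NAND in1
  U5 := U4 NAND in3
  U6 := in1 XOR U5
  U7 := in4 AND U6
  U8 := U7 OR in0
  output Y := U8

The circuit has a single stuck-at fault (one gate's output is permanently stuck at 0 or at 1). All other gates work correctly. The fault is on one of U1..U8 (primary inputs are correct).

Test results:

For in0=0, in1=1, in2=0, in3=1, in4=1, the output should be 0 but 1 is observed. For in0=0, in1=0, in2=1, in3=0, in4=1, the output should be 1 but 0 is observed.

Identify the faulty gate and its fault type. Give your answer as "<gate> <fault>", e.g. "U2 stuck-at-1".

U5 stuck-at-0

Fault-free values for test 1 (in0=0, in1=1, in2=0, in3=1, in4=1): U1=1, U2=1, U3=1, U4=0, U5=1, U6=0, U7=0, U8=0, giving Y=0. Observed 1.
Test 1: faults giving observed 1 are {U1 stuck-at-0, U2 stuck-at-0, U3 stuck-at-0, U4 stuck-at-1, U5 stuck-at-0, U6 stuck-at-1, U7 stuck-at-1, U8 stuck-at-1}.
Test 2 (in0=0, in1=0, in2=1, in3=0, in4=1): fault-free U1=1, U2=1, U3=1, U4=1, U5=1, U6=1, U7=1, U8=1 → 1; observed 0. Eliminates U1 stuck-at-0, U2 stuck-at-0, U3 stuck-at-0, U4 stuck-at-1, U6 stuck-at-1, U7 stuck-at-1, U8 stuck-at-1.
Only U5 stuck-at-0 is consistent with every test.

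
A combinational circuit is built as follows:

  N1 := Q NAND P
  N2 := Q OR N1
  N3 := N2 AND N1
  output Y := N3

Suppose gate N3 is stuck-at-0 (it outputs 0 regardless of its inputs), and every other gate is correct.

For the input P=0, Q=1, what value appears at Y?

Propagate with N3 forced: N1=1, N2=1, N3=0 [stuck-at-0].
So Y = 0. (Without the fault it would be 1.)

0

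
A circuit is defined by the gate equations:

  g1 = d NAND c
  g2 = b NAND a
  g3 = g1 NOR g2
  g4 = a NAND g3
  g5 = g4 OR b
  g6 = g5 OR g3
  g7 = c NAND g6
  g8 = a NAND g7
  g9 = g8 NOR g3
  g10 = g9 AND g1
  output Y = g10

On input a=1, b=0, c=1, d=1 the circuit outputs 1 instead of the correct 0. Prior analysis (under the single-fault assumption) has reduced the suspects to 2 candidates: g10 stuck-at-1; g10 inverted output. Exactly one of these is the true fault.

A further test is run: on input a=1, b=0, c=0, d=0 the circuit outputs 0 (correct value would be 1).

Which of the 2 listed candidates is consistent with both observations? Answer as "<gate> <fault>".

Evaluate each candidate on input a=1, b=0, c=0, d=0:
  g10 stuck-at-1: g1=1, g2=1, g3=0, g4=1, g5=1, g6=1, g7=1, g8=0, g9=1, g10=1 [stuck-at-1] → 1 — eliminated
  g10 inverted output: g1=1, g2=1, g3=0, g4=1, g5=1, g6=1, g7=1, g8=0, g9=1, g10=0 [inverted output] → 0 — matches
Only g10 inverted output reproduces the observed 0.

g10 inverted output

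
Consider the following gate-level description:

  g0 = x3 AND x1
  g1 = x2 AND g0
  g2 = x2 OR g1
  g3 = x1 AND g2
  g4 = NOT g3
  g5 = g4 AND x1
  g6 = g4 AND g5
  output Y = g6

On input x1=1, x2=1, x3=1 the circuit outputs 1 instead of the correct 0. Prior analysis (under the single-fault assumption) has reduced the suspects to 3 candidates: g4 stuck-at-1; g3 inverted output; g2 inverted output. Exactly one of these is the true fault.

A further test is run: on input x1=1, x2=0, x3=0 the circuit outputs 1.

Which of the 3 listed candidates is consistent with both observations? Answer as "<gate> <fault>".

Evaluate each candidate on input x1=1, x2=0, x3=0:
  g4 stuck-at-1: g0=0, g1=0, g2=0, g3=0, g4=1 [stuck-at-1], g5=1, g6=1 → 1 — matches
  g3 inverted output: g0=0, g1=0, g2=0, g3=1 [inverted output], g4=0, g5=0, g6=0 → 0 — eliminated
  g2 inverted output: g0=0, g1=0, g2=1 [inverted output], g3=1, g4=0, g5=0, g6=0 → 0 — eliminated
Only g4 stuck-at-1 reproduces the observed 1.

g4 stuck-at-1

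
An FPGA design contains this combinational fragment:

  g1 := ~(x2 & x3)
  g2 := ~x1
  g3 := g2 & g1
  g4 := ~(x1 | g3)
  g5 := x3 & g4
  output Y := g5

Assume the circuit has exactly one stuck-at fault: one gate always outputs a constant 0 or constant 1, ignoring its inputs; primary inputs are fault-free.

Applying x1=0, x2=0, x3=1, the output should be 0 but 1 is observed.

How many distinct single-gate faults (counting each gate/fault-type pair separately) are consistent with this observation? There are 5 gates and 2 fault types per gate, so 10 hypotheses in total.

5

Fault-free: g1=1, g2=1, g3=1, g4=0, g5=0 → 0. Observed 1.
  g1 stuck-at-0: output 1 ✓
  g1 stuck-at-1: output 0 ✗
  g2 stuck-at-0: output 1 ✓
  g2 stuck-at-1: output 0 ✗
  g3 stuck-at-0: output 1 ✓
  g3 stuck-at-1: output 0 ✗
  g4 stuck-at-0: output 0 ✗
  g4 stuck-at-1: output 1 ✓
  g5 stuck-at-0: output 0 ✗
  g5 stuck-at-1: output 1 ✓
Consistent faults: {g1 stuck-at-0, g2 stuck-at-0, g3 stuck-at-0, g4 stuck-at-1, g5 stuck-at-1} — 5 in all.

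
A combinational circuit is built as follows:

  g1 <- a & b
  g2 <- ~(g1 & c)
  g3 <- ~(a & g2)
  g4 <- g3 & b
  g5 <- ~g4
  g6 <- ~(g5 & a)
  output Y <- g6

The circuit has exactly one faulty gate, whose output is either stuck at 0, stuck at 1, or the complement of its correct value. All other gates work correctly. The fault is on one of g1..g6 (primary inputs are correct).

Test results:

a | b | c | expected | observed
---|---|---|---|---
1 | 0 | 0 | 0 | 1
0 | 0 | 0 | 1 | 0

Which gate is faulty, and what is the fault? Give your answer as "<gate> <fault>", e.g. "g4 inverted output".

g6 inverted output

Fault-free values for test 1 (a=1, b=0, c=0): g1=0, g2=1, g3=0, g4=0, g5=1, g6=0, giving Y=0. Observed 1.
Test 1: faults giving observed 1 are {g4 stuck-at-1, g4 inverted output, g5 stuck-at-0, g5 inverted output, g6 stuck-at-1, g6 inverted output}.
Test 2 (a=0, b=0, c=0): fault-free g1=0, g2=1, g3=1, g4=0, g5=1, g6=1 → 1; observed 0. Eliminates g4 stuck-at-1, g4 inverted output, g5 stuck-at-0, g5 inverted output, g6 stuck-at-1.
Only g6 inverted output is consistent with every test.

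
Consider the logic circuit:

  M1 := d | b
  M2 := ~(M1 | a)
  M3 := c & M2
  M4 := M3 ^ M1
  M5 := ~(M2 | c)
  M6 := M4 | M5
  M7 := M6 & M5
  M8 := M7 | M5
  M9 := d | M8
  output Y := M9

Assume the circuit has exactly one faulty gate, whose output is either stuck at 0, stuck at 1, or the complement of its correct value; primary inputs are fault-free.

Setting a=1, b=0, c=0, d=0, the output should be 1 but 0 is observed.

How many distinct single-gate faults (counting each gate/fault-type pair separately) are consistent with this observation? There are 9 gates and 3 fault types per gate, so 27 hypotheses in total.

Fault-free: M1=0, M2=0, M3=0, M4=0, M5=1, M6=1, M7=1, M8=1, M9=1 → 1. Observed 0.
  M1: none of the 3 fault types match ✗
  M2: stuck-at-1, inverted output ✓; others ✗
  M3: none of the 3 fault types match ✗
  M4: none of the 3 fault types match ✗
  M5: stuck-at-0, inverted output ✓; others ✗
  M6: none of the 3 fault types match ✗
  M7: none of the 3 fault types match ✗
  M8: stuck-at-0, inverted output ✓; others ✗
  M9: stuck-at-0, inverted output ✓; others ✗
Consistent faults: {M2 stuck-at-1, M2 inverted output, M5 stuck-at-0, M5 inverted output, M8 stuck-at-0, M8 inverted output, M9 stuck-at-0, M9 inverted output} — 8 in all.

8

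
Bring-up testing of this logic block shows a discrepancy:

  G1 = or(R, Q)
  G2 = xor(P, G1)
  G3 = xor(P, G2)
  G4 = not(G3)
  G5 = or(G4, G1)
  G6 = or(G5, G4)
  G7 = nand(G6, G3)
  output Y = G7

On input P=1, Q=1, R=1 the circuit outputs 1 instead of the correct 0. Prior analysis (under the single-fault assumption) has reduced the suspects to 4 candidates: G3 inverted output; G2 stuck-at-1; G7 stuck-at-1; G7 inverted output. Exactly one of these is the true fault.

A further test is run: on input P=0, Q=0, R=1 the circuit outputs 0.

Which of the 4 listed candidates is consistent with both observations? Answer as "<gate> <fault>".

G2 stuck-at-1

Evaluate each candidate on input P=0, Q=0, R=1:
  G3 inverted output: G1=1, G2=1, G3=0 [inverted output], G4=1, G5=1, G6=1, G7=1 → 1 — eliminated
  G2 stuck-at-1: G1=1, G2=1 [stuck-at-1], G3=1, G4=0, G5=1, G6=1, G7=0 → 0 — matches
  G7 stuck-at-1: G1=1, G2=1, G3=1, G4=0, G5=1, G6=1, G7=1 [stuck-at-1] → 1 — eliminated
  G7 inverted output: G1=1, G2=1, G3=1, G4=0, G5=1, G6=1, G7=1 [inverted output] → 1 — eliminated
Only G2 stuck-at-1 reproduces the observed 0.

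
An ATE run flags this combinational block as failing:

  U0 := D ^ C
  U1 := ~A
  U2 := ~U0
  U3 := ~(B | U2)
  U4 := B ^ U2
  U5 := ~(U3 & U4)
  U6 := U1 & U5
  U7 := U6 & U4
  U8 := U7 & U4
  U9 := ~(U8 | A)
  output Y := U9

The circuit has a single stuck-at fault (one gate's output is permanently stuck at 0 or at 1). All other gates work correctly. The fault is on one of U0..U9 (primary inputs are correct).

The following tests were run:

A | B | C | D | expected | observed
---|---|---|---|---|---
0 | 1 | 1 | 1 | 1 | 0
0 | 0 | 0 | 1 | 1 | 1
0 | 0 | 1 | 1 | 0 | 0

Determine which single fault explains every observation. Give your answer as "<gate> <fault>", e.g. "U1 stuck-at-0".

U4 stuck-at-1

Fault-free values for test 1 (A=0, B=1, C=1, D=1): U0=0, U1=1, U2=1, U3=0, U4=0, U5=1, U6=1, U7=0, U8=0, U9=1, giving Y=1. Observed 0.
Test 1: faults giving observed 0 are {U0 stuck-at-1, U2 stuck-at-0, U4 stuck-at-1, U8 stuck-at-1, U9 stuck-at-0}.
Test 2 (A=0, B=0, C=0, D=1): fault-free U0=1, U1=1, U2=0, U3=1, U4=0, U5=1, U6=1, U7=0, U8=0, U9=1 → 1; observed 1. Eliminates U8 stuck-at-1, U9 stuck-at-0.
Test 3 (A=0, B=0, C=1, D=1): fault-free U0=0, U1=1, U2=1, U3=0, U4=1, U5=1, U6=1, U7=1, U8=1, U9=0 → 0; observed 0. Eliminates U0 stuck-at-1, U2 stuck-at-0.
Only U4 stuck-at-1 is consistent with every test.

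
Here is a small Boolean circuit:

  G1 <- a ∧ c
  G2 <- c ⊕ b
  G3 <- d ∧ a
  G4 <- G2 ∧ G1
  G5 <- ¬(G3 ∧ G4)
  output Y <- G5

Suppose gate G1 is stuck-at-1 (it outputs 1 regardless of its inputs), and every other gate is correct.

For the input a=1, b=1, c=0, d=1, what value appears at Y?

Propagate with G1 forced: G1=1 [stuck-at-1], G2=1, G3=1, G4=1, G5=0.
So Y = 0. (Without the fault it would be 1.)

0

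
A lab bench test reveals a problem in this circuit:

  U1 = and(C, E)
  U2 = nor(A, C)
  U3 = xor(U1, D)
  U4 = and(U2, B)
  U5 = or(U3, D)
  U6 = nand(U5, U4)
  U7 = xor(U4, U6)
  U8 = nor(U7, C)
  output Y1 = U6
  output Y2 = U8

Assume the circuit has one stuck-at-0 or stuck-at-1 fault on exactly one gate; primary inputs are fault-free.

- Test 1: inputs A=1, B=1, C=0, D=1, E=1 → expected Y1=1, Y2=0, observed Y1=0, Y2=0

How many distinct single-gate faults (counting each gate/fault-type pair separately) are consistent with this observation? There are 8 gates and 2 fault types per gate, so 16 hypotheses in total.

2

Fault-free: U1=0, U2=0, U3=1, U4=0, U5=1, U6=1, U7=1, U8=0 → Y1=1, Y2=0. Observed Y1=0, Y2=0.
  U1: none of the 2 fault types match ✗
  U2: stuck-at-1 ✓; others ✗
  U3: none of the 2 fault types match ✗
  U4: stuck-at-1 ✓; others ✗
  U5: none of the 2 fault types match ✗
  U6: none of the 2 fault types match ✗
  U7: none of the 2 fault types match ✗
  U8: none of the 2 fault types match ✗
Consistent faults: {U2 stuck-at-1, U4 stuck-at-1} — 2 in all.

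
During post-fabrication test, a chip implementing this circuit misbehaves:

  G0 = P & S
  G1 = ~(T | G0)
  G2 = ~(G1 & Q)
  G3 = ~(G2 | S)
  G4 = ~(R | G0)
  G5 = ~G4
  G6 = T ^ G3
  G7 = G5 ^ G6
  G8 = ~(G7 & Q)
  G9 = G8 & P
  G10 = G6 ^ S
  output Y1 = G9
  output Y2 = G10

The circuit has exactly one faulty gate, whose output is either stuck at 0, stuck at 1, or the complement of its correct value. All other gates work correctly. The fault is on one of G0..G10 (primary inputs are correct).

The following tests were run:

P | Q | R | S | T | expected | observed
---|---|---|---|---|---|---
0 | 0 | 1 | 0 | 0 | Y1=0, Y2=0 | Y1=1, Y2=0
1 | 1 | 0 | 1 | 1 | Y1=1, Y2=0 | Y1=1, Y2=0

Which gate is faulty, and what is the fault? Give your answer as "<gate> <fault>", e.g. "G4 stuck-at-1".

Fault-free values for test 1 (P=0, Q=0, R=1, S=0, T=0): G0=0, G1=1, G2=1, G3=0, G4=0, G5=1, G6=0, G7=1, G8=1, G9=0, G10=0, giving Y1=0, Y2=0. Observed Y1=1, Y2=0.
Test 1: faults giving observed Y1=1, Y2=0 are {G9 stuck-at-1, G9 inverted output}.
Test 2 (P=1, Q=1, R=0, S=1, T=1): fault-free G0=1, G1=0, G2=1, G3=0, G4=0, G5=1, G6=1, G7=0, G8=1, G9=1, G10=0 → Y1=1, Y2=0; observed Y1=1, Y2=0. Eliminates G9 inverted output.
Only G9 stuck-at-1 is consistent with every test.

G9 stuck-at-1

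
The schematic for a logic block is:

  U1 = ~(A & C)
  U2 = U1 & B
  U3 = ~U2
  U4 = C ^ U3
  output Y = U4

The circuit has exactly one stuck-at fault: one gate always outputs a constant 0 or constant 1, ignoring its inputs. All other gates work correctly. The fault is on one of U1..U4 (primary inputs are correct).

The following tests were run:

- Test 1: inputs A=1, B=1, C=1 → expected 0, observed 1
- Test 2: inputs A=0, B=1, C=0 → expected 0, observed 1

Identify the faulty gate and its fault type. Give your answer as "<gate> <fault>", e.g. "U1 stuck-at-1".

U4 stuck-at-1

Fault-free values for test 1 (A=1, B=1, C=1): U1=0, U2=0, U3=1, U4=0, giving Y=0. Observed 1.
Test 1: faults giving observed 1 are {U1 stuck-at-1, U2 stuck-at-1, U3 stuck-at-0, U4 stuck-at-1}.
Test 2 (A=0, B=1, C=0): fault-free U1=1, U2=1, U3=0, U4=0 → 0; observed 1. Eliminates U1 stuck-at-1, U2 stuck-at-1, U3 stuck-at-0.
Only U4 stuck-at-1 is consistent with every test.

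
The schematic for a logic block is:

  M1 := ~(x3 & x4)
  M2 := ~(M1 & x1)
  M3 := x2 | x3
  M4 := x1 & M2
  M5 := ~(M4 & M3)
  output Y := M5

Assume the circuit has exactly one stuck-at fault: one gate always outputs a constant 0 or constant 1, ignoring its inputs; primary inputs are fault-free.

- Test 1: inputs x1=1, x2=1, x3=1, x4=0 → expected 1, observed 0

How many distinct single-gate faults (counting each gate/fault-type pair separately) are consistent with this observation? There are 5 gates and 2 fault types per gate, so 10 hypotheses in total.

Fault-free: M1=1, M2=0, M3=1, M4=0, M5=1 → 1. Observed 0.
  M1 stuck-at-0: output 0 ✓
  M1 stuck-at-1: output 1 ✗
  M2 stuck-at-0: output 1 ✗
  M2 stuck-at-1: output 0 ✓
  M3 stuck-at-0: output 1 ✗
  M3 stuck-at-1: output 1 ✗
  M4 stuck-at-0: output 1 ✗
  M4 stuck-at-1: output 0 ✓
  M5 stuck-at-0: output 0 ✓
  M5 stuck-at-1: output 1 ✗
Consistent faults: {M1 stuck-at-0, M2 stuck-at-1, M4 stuck-at-1, M5 stuck-at-0} — 4 in all.

4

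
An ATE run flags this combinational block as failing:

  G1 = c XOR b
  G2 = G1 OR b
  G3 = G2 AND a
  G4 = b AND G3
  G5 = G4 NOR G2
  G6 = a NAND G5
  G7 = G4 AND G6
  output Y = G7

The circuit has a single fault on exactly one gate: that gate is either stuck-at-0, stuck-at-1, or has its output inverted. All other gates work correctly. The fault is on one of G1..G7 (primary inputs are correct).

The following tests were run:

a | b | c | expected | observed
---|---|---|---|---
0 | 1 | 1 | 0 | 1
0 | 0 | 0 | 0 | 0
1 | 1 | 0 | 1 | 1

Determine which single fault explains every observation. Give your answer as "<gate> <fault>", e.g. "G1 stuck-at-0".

G3 stuck-at-1

Fault-free values for test 1 (a=0, b=1, c=1): G1=0, G2=1, G3=0, G4=0, G5=0, G6=1, G7=0, giving Y=0. Observed 1.
Test 1: faults giving observed 1 are {G3 stuck-at-1, G3 inverted output, G4 stuck-at-1, G4 inverted output, G7 stuck-at-1, G7 inverted output}.
Test 2 (a=0, b=0, c=0): fault-free G1=0, G2=0, G3=0, G4=0, G5=1, G6=1, G7=0 → 0; observed 0. Eliminates G4 stuck-at-1, G4 inverted output, G7 stuck-at-1, G7 inverted output.
Test 3 (a=1, b=1, c=0): fault-free G1=1, G2=1, G3=1, G4=1, G5=0, G6=1, G7=1 → 1; observed 1. Eliminates G3 inverted output.
Only G3 stuck-at-1 is consistent with every test.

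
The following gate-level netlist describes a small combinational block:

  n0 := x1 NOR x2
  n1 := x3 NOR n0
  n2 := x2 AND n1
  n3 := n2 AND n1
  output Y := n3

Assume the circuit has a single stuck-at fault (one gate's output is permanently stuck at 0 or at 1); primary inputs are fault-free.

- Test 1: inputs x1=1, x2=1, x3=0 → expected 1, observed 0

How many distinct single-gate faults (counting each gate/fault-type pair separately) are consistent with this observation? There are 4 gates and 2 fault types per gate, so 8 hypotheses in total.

4

Fault-free: n0=0, n1=1, n2=1, n3=1 → 1. Observed 0.
  n0 stuck-at-0: output 1 ✗
  n0 stuck-at-1: output 0 ✓
  n1 stuck-at-0: output 0 ✓
  n1 stuck-at-1: output 1 ✗
  n2 stuck-at-0: output 0 ✓
  n2 stuck-at-1: output 1 ✗
  n3 stuck-at-0: output 0 ✓
  n3 stuck-at-1: output 1 ✗
Consistent faults: {n0 stuck-at-1, n1 stuck-at-0, n2 stuck-at-0, n3 stuck-at-0} — 4 in all.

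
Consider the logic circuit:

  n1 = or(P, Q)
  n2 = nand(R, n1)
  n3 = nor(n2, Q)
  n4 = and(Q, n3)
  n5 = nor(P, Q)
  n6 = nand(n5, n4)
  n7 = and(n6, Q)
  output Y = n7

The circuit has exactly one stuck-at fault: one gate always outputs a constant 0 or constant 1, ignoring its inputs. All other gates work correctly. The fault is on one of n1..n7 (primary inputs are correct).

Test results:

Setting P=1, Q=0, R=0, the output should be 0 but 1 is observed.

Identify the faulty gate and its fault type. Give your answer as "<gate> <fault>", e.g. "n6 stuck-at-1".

n7 stuck-at-1

Fault-free values for test 1 (P=1, Q=0, R=0): n1=1, n2=1, n3=0, n4=0, n5=0, n6=1, n7=0, giving Y=0. Observed 1.
Test 1: faults giving observed 1 are {n7 stuck-at-1}.
Only n7 stuck-at-1 is consistent with every test.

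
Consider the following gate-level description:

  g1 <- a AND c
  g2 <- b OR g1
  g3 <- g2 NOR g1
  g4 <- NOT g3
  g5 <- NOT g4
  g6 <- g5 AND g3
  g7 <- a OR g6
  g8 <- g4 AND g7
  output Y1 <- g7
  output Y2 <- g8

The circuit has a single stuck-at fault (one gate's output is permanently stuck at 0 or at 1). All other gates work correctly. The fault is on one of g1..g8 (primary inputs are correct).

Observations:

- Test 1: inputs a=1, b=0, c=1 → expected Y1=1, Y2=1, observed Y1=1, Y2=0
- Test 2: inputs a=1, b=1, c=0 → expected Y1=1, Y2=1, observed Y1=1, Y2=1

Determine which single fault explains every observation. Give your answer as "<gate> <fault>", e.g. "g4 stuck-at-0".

g1 stuck-at-0

Fault-free values for test 1 (a=1, b=0, c=1): g1=1, g2=1, g3=0, g4=1, g5=0, g6=0, g7=1, g8=1, giving Y1=1, Y2=1. Observed Y1=1, Y2=0.
Test 1: faults giving observed Y1=1, Y2=0 are {g1 stuck-at-0, g3 stuck-at-1, g4 stuck-at-0, g8 stuck-at-0}.
Test 2 (a=1, b=1, c=0): fault-free g1=0, g2=1, g3=0, g4=1, g5=0, g6=0, g7=1, g8=1 → Y1=1, Y2=1; observed Y1=1, Y2=1. Eliminates g3 stuck-at-1, g4 stuck-at-0, g8 stuck-at-0.
Only g1 stuck-at-0 is consistent with every test.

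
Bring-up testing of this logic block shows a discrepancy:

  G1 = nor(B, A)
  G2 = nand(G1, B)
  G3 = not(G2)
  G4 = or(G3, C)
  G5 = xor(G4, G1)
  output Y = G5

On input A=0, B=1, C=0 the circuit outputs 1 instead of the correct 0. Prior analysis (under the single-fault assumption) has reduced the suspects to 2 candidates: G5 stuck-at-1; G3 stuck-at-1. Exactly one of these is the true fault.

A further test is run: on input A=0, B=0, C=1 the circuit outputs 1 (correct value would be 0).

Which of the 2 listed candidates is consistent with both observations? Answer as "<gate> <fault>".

Evaluate each candidate on input A=0, B=0, C=1:
  G5 stuck-at-1: G1=1, G2=1, G3=0, G4=1, G5=1 [stuck-at-1] → 1 — matches
  G3 stuck-at-1: G1=1, G2=1, G3=1 [stuck-at-1], G4=1, G5=0 → 0 — eliminated
Only G5 stuck-at-1 reproduces the observed 1.

G5 stuck-at-1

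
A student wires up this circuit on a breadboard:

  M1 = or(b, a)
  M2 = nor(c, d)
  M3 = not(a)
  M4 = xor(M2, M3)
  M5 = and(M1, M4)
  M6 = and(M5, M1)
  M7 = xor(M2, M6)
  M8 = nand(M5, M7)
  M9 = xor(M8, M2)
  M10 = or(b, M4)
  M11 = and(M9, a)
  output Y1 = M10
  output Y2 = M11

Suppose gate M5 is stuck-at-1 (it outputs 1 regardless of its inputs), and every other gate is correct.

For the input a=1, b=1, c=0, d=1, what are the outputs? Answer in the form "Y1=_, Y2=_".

Propagate with M5 forced: M1=1, M2=0, M3=0, M4=0, M5=1 [stuck-at-1], M6=1, M7=1, M8=0, M9=0, M10=1, M11=0.
So the outputs are Y1=1, Y2=0. (Without the fault they would be Y1=1, Y2=1.)

Y1=1, Y2=0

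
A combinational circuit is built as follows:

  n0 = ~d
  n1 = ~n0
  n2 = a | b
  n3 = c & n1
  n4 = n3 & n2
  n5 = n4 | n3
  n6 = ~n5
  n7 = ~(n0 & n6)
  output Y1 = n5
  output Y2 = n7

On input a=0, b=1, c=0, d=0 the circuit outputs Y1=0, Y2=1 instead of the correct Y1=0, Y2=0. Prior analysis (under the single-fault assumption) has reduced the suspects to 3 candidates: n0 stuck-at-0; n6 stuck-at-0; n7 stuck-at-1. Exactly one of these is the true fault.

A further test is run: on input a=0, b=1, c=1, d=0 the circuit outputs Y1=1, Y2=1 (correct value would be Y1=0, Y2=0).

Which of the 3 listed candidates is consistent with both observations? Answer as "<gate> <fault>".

Evaluate each candidate on input a=0, b=1, c=1, d=0:
  n0 stuck-at-0: n0=0 [stuck-at-0], n1=1, n2=1, n3=1, n4=1, n5=1, n6=0, n7=1 → Y1=1, Y2=1 — matches
  n6 stuck-at-0: n0=1, n1=0, n2=1, n3=0, n4=0, n5=0, n6=0 [stuck-at-0], n7=1 → Y1=0, Y2=1 — eliminated
  n7 stuck-at-1: n0=1, n1=0, n2=1, n3=0, n4=0, n5=0, n6=1, n7=1 [stuck-at-1] → Y1=0, Y2=1 — eliminated
Only n0 stuck-at-0 reproduces the observed Y1=1, Y2=1.

n0 stuck-at-0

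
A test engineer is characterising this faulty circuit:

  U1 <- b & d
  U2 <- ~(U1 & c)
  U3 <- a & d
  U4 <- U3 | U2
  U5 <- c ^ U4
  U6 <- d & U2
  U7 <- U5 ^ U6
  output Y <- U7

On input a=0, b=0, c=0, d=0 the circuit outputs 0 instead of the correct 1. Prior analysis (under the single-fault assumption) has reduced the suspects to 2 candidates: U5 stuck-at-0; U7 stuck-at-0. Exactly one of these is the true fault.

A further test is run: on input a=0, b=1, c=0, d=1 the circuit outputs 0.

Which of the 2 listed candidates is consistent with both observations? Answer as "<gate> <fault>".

Evaluate each candidate on input a=0, b=1, c=0, d=1:
  U5 stuck-at-0: U1=1, U2=1, U3=0, U4=1, U5=0 [stuck-at-0], U6=1, U7=1 → 1 — eliminated
  U7 stuck-at-0: U1=1, U2=1, U3=0, U4=1, U5=1, U6=1, U7=0 [stuck-at-0] → 0 — matches
Only U7 stuck-at-0 reproduces the observed 0.

U7 stuck-at-0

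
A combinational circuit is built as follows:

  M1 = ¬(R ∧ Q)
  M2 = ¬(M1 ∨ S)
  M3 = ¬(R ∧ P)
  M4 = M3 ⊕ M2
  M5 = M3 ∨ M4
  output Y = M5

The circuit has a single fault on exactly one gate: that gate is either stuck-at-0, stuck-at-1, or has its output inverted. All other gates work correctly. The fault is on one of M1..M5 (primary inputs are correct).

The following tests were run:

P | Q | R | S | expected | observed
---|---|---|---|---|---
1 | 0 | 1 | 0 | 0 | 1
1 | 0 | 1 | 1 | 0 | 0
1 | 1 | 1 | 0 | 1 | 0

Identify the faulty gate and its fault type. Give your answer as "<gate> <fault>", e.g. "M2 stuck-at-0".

Fault-free values for test 1 (P=1, Q=0, R=1, S=0): M1=1, M2=0, M3=0, M4=0, M5=0, giving Y=0. Observed 1.
Test 1: faults giving observed 1 are {M1 stuck-at-0, M1 inverted output, M2 stuck-at-1, M2 inverted output, M3 stuck-at-1, M3 inverted output, M4 stuck-at-1, M4 inverted output, M5 stuck-at-1, M5 inverted output}.
Test 2 (P=1, Q=0, R=1, S=1): fault-free M1=1, M2=0, M3=0, M4=0, M5=0 → 0; observed 0. Eliminates M2 stuck-at-1, M2 inverted output, M3 stuck-at-1, M3 inverted output, M4 stuck-at-1, M4 inverted output, M5 stuck-at-1, M5 inverted output.
Test 3 (P=1, Q=1, R=1, S=0): fault-free M1=0, M2=1, M3=0, M4=1, M5=1 → 1; observed 0. Eliminates M1 stuck-at-0.
Only M1 inverted output is consistent with every test.

M1 inverted output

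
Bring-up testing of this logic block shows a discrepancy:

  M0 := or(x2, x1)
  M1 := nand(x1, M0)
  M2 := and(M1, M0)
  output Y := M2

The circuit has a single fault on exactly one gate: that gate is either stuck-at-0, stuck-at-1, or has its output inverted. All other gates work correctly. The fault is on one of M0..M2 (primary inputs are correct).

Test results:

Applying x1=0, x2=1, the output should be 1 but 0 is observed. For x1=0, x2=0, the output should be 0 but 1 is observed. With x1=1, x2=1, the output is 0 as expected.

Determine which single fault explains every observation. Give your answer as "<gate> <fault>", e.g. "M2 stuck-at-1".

M0 inverted output

Fault-free values for test 1 (x1=0, x2=1): M0=1, M1=1, M2=1, giving Y=1. Observed 0.
Test 1: faults giving observed 0 are {M0 stuck-at-0, M0 inverted output, M1 stuck-at-0, M1 inverted output, M2 stuck-at-0, M2 inverted output}.
Test 2 (x1=0, x2=0): fault-free M0=0, M1=1, M2=0 → 0; observed 1. Eliminates M0 stuck-at-0, M1 stuck-at-0, M1 inverted output, M2 stuck-at-0.
Test 3 (x1=1, x2=1): fault-free M0=1, M1=0, M2=0 → 0; observed 0. Eliminates M2 inverted output.
Only M0 inverted output is consistent with every test.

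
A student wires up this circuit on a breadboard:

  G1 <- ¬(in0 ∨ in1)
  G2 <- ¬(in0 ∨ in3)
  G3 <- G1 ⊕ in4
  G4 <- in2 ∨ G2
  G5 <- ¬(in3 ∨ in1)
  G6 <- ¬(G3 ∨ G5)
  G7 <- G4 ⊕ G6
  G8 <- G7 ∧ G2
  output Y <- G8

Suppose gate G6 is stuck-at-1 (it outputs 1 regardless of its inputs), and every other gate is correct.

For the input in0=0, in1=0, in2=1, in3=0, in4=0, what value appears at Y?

Propagate with G6 forced: G1=1, G2=1, G3=1, G4=1, G5=1, G6=1 [stuck-at-1], G7=0, G8=0.
So Y = 0. (Without the fault it would be 1.)

0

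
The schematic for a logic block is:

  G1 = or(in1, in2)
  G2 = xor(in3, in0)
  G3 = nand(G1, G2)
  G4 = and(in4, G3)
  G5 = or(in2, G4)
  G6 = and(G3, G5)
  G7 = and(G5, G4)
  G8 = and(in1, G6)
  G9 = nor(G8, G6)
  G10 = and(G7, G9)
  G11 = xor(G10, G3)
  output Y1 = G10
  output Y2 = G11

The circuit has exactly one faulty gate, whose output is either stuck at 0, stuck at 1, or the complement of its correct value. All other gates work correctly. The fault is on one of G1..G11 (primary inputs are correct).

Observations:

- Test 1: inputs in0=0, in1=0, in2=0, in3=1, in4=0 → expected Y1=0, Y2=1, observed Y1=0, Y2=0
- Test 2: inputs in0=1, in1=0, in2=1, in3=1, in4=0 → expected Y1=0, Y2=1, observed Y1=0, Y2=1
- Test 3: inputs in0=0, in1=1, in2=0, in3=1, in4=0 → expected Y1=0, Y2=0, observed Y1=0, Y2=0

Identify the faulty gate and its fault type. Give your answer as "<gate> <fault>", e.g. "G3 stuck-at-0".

G1 stuck-at-1

Fault-free values for test 1 (in0=0, in1=0, in2=0, in3=1, in4=0): G1=0, G2=1, G3=1, G4=0, G5=0, G6=0, G7=0, G8=0, G9=1, G10=0, G11=1, giving Y1=0, Y2=1. Observed Y1=0, Y2=0.
Test 1: faults giving observed Y1=0, Y2=0 are {G1 stuck-at-1, G1 inverted output, G3 stuck-at-0, G3 inverted output, G11 stuck-at-0, G11 inverted output}.
Test 2 (in0=1, in1=0, in2=1, in3=1, in4=0): fault-free G1=1, G2=0, G3=1, G4=0, G5=1, G6=1, G7=0, G8=0, G9=0, G10=0, G11=1 → Y1=0, Y2=1; observed Y1=0, Y2=1. Eliminates G3 stuck-at-0, G3 inverted output, G11 stuck-at-0, G11 inverted output.
Test 3 (in0=0, in1=1, in2=0, in3=1, in4=0): fault-free G1=1, G2=1, G3=0, G4=0, G5=0, G6=0, G7=0, G8=0, G9=1, G10=0, G11=0 → Y1=0, Y2=0; observed Y1=0, Y2=0. Eliminates G1 inverted output.
Only G1 stuck-at-1 is consistent with every test.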